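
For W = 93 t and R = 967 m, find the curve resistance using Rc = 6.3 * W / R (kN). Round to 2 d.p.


Rc = 6.3 * W / R
Rc = 6.3 * 93 / 967
Rc = 585.9 / 967
Rc = 0.61 kN

0.61


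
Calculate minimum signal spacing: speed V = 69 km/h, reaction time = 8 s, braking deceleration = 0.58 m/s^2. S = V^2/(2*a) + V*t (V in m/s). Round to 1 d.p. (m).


V = 69 / 3.6 = 19.1667 m/s
Braking distance = 19.1667^2 / (2*0.58) = 316.6906 m
Sighting distance = 19.1667 * 8 = 153.3333 m
S = 316.6906 + 153.3333 = 470.0 m

470.0


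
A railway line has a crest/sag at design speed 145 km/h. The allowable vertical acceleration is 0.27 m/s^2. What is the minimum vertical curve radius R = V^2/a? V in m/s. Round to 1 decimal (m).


Convert speed: V = 145 / 3.6 = 40.2778 m/s
V^2 = 1622.2994 m^2/s^2
R_v = 1622.2994 / 0.27
R_v = 6008.5 m

6008.5


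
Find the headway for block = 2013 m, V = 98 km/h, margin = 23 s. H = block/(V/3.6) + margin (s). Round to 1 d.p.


V = 98 / 3.6 = 27.2222 m/s
Block traversal time = 2013 / 27.2222 = 73.9469 s
Headway = 73.9469 + 23
Headway = 96.9 s

96.9


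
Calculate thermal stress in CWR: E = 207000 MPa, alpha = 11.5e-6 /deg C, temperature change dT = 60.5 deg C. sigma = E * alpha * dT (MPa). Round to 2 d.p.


sigma = E * alpha * dT
sigma = 207000 * 11.5e-6 * 60.5
sigma = 2.3805 * 60.5
sigma = 144.02 MPa

144.02


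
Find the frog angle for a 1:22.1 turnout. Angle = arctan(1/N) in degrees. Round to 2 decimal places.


1/N = 1/22.1 = 0.045249
angle = arctan(0.045249) = 0.045218 rad
angle = 0.045218 * 180/pi = 2.59 degrees

2.59


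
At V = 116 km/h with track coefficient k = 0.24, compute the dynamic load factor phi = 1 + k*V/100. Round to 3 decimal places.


phi = 1 + k * V / 100
phi = 1 + 0.24 * 116 / 100
phi = 1 + 0.2784
phi = 1.278

1.278


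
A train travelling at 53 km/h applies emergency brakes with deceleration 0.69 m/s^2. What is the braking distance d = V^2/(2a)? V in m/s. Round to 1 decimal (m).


Convert speed: V = 53 / 3.6 = 14.7222 m/s
V^2 = 216.7438
d = 216.7438 / (2 * 0.69)
d = 216.7438 / 1.38
d = 157.1 m

157.1


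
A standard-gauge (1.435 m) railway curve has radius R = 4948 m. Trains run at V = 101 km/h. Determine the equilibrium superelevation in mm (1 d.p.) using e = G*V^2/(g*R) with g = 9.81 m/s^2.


Convert speed: V = 101 / 3.6 = 28.0556 m/s
Apply formula: e = 1.435 * 28.0556^2 / (9.81 * 4948)
e = 1.435 * 787.1142 / 48539.88
e = 0.02327 m = 23.3 mm

23.3


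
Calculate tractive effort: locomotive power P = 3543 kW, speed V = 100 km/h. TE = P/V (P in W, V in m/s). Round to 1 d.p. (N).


Convert: P = 3543 kW = 3543000 W
V = 100 / 3.6 = 27.7778 m/s
TE = 3543000 / 27.7778
TE = 127548.0 N

127548.0


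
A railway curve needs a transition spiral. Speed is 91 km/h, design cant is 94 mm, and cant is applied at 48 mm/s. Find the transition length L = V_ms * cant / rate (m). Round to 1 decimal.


Convert speed: V = 91 / 3.6 = 25.2778 m/s
L = 25.2778 * 94 / 48
L = 2376.1111 / 48
L = 49.5 m

49.5


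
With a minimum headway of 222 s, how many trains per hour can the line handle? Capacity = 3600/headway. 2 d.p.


Capacity = 3600 / headway
Capacity = 3600 / 222
Capacity = 16.22 trains/hour

16.22


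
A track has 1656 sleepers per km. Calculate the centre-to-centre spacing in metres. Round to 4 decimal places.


Spacing = 1000 m / number of sleepers
Spacing = 1000 / 1656
Spacing = 0.6039 m

0.6039


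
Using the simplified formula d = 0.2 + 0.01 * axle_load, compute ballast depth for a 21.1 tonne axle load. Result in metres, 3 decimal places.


d = 0.2 + 0.01 * 21.1
d = 0.2 + 0.211
d = 0.411 m

0.411


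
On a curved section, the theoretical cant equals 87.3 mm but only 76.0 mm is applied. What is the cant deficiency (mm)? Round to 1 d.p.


Cant deficiency = equilibrium cant - actual cant
CD = 87.3 - 76.0
CD = 11.3 mm

11.3


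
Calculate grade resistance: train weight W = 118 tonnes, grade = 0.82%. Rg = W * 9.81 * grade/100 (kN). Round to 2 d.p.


Rg = W * 9.81 * grade / 100
Rg = 118 * 9.81 * 0.82 / 100
Rg = 1157.58 * 0.0082
Rg = 9.49 kN

9.49


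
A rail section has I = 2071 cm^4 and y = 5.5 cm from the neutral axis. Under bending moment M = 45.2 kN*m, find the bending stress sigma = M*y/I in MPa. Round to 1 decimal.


Convert units:
M = 45.2 kN*m = 45200000 N*mm
y = 5.5 cm = 55 mm
I = 2071 cm^4 = 20710000 mm^4
sigma = 45200000 * 55 / 20710000
sigma = 120.0 MPa

120.0


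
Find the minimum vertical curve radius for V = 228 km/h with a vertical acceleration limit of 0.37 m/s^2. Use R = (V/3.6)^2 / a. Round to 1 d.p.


Convert speed: V = 228 / 3.6 = 63.3333 m/s
V^2 = 4011.1111 m^2/s^2
R_v = 4011.1111 / 0.37
R_v = 10840.8 m

10840.8


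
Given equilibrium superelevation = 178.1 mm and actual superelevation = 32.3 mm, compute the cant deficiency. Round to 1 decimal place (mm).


Cant deficiency = equilibrium cant - actual cant
CD = 178.1 - 32.3
CD = 145.8 mm

145.8


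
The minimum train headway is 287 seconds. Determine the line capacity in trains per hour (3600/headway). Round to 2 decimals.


Capacity = 3600 / headway
Capacity = 3600 / 287
Capacity = 12.54 trains/hour

12.54


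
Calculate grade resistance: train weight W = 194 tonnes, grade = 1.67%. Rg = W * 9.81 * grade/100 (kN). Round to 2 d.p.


Rg = W * 9.81 * grade / 100
Rg = 194 * 9.81 * 1.67 / 100
Rg = 1903.14 * 0.0167
Rg = 31.78 kN

31.78


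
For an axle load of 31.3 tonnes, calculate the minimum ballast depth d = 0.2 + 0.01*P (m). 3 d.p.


d = 0.2 + 0.01 * 31.3
d = 0.2 + 0.313
d = 0.513 m

0.513


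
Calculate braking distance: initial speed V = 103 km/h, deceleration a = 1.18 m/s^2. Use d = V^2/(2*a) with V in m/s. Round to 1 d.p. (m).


Convert speed: V = 103 / 3.6 = 28.6111 m/s
V^2 = 818.5957
d = 818.5957 / (2 * 1.18)
d = 818.5957 / 2.36
d = 346.9 m

346.9


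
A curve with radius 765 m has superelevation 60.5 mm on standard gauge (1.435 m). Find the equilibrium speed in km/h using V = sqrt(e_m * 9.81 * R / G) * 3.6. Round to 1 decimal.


Convert cant: e = 60.5 mm = 0.0605 m
V_ms = sqrt(0.0605 * 9.81 * 765 / 1.435)
V_ms = sqrt(316.398136) = 17.7876 m/s
V = 17.7876 * 3.6 = 64.0 km/h

64.0


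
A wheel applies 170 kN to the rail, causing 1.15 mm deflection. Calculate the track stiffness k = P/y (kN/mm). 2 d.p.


Track stiffness k = P / y
k = 170 / 1.15
k = 147.83 kN/mm

147.83


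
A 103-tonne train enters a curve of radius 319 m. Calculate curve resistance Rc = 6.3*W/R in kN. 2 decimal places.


Rc = 6.3 * W / R
Rc = 6.3 * 103 / 319
Rc = 648.9 / 319
Rc = 2.03 kN

2.03


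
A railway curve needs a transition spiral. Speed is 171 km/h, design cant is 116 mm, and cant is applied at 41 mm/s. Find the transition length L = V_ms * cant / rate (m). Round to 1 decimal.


Convert speed: V = 171 / 3.6 = 47.5 m/s
L = 47.5 * 116 / 41
L = 5510.0 / 41
L = 134.4 m

134.4


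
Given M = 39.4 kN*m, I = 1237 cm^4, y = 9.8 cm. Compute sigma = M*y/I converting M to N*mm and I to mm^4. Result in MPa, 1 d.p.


Convert units:
M = 39.4 kN*m = 39400000 N*mm
y = 9.8 cm = 98 mm
I = 1237 cm^4 = 12370000 mm^4
sigma = 39400000 * 98 / 12370000
sigma = 312.1 MPa

312.1


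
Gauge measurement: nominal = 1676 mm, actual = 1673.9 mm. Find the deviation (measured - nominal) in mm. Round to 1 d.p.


Deviation = measured - nominal
Deviation = 1673.9 - 1676
Deviation = -2.1 mm

-2.1


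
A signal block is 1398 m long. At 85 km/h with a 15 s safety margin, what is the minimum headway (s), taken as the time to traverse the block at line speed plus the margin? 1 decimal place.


V = 85 / 3.6 = 23.6111 m/s
Block traversal time = 1398 / 23.6111 = 59.2094 s
Headway = 59.2094 + 15
Headway = 74.2 s

74.2


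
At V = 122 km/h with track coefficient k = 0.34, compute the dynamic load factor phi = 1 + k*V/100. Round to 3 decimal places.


phi = 1 + k * V / 100
phi = 1 + 0.34 * 122 / 100
phi = 1 + 0.4148
phi = 1.415

1.415


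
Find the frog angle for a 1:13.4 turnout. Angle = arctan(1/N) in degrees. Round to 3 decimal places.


1/N = 1/13.4 = 0.074627
angle = arctan(0.074627) = 0.074489 rad
angle = 0.074489 * 180/pi = 4.268 degrees

4.268


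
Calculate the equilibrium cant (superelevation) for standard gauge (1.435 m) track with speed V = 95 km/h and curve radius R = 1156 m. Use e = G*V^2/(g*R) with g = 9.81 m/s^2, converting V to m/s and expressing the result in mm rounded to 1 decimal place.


Convert speed: V = 95 / 3.6 = 26.3889 m/s
Apply formula: e = 1.435 * 26.3889^2 / (9.81 * 1156)
e = 1.435 * 696.3735 / 11340.36
e = 0.088119 m = 88.1 mm

88.1


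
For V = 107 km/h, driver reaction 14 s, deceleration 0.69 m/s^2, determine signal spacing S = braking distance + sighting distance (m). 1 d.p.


V = 107 / 3.6 = 29.7222 m/s
Braking distance = 29.7222^2 / (2*0.69) = 640.1525 m
Sighting distance = 29.7222 * 14 = 416.1111 m
S = 640.1525 + 416.1111 = 1056.3 m

1056.3


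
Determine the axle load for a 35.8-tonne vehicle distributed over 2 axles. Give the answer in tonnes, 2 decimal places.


Load per axle = total weight / number of axles
Load = 35.8 / 2
Load = 17.90 tonnes

17.90


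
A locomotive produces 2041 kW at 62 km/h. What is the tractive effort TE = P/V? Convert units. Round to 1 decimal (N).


Convert: P = 2041 kW = 2041000 W
V = 62 / 3.6 = 17.2222 m/s
TE = 2041000 / 17.2222
TE = 118509.7 N

118509.7


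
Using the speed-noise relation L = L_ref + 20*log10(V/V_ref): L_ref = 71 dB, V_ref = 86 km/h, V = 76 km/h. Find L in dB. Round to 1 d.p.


V/V_ref = 76 / 86 = 0.883721
log10(0.883721) = -0.053685
20 * -0.053685 = -1.0737
L = 71 + -1.0737 = 69.9 dB

69.9


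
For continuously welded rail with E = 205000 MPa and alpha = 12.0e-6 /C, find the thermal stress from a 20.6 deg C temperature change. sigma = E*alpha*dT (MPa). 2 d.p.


sigma = E * alpha * dT
sigma = 205000 * 12.0e-6 * 20.6
sigma = 2.46 * 20.6
sigma = 50.68 MPa

50.68


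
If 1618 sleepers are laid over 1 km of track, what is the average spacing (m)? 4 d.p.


Spacing = 1000 m / number of sleepers
Spacing = 1000 / 1618
Spacing = 0.6180 m

0.6180


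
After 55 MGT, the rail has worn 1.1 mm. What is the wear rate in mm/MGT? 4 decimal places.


Wear rate = total wear / cumulative tonnage
Rate = 1.1 / 55
Rate = 0.0200 mm/MGT

0.0200


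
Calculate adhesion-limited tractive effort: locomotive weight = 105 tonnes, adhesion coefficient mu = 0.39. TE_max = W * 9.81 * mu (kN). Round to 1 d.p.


TE_max = W * g * mu
TE_max = 105 * 9.81 * 0.39
TE_max = 1030.05 * 0.39
TE_max = 401.7 kN

401.7


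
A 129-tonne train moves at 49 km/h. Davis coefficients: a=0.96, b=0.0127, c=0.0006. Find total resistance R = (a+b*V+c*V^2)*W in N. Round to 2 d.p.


b*V = 0.0127 * 49 = 0.6223
c*V^2 = 0.0006 * 2401 = 1.4406
R_per_t = 0.96 + 0.6223 + 1.4406 = 3.0229 N/t
R_total = 3.0229 * 129 = 389.95 N

389.95


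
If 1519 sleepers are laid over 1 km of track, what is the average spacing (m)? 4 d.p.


Spacing = 1000 m / number of sleepers
Spacing = 1000 / 1519
Spacing = 0.6583 m

0.6583


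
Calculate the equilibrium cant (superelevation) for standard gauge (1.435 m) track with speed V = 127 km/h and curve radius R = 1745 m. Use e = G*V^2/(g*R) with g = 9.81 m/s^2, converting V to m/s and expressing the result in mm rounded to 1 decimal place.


Convert speed: V = 127 / 3.6 = 35.2778 m/s
Apply formula: e = 1.435 * 35.2778^2 / (9.81 * 1745)
e = 1.435 * 1244.5216 / 17118.45
e = 0.104325 m = 104.3 mm

104.3


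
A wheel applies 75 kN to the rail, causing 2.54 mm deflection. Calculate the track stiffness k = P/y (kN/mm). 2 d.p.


Track stiffness k = P / y
k = 75 / 2.54
k = 29.53 kN/mm

29.53


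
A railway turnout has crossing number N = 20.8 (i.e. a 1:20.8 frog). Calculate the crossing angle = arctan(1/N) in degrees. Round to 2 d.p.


1/N = 1/20.8 = 0.048077
angle = arctan(0.048077) = 0.04804 rad
angle = 0.04804 * 180/pi = 2.75 degrees

2.75


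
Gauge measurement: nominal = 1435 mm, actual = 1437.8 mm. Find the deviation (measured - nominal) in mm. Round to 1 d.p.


Deviation = measured - nominal
Deviation = 1437.8 - 1435
Deviation = 2.8 mm

2.8


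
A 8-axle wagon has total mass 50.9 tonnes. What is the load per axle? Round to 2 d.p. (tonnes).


Load per axle = total weight / number of axles
Load = 50.9 / 8
Load = 6.36 tonnes

6.36


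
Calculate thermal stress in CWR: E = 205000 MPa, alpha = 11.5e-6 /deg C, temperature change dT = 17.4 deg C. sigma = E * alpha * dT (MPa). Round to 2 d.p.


sigma = E * alpha * dT
sigma = 205000 * 11.5e-6 * 17.4
sigma = 2.3575 * 17.4
sigma = 41.02 MPa

41.02


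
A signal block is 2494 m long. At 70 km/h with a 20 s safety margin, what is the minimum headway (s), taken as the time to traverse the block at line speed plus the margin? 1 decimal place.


V = 70 / 3.6 = 19.4444 m/s
Block traversal time = 2494 / 19.4444 = 128.2629 s
Headway = 128.2629 + 20
Headway = 148.3 s

148.3


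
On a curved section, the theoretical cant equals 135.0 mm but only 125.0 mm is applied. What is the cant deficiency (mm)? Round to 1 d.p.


Cant deficiency = equilibrium cant - actual cant
CD = 135.0 - 125.0
CD = 10.0 mm

10.0


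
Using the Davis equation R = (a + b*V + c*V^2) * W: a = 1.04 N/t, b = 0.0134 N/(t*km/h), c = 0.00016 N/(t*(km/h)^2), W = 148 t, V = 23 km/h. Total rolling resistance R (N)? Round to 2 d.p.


b*V = 0.0134 * 23 = 0.3082
c*V^2 = 0.00016 * 529 = 0.08464
R_per_t = 1.04 + 0.3082 + 0.08464 = 1.43284 N/t
R_total = 1.43284 * 148 = 212.06 N

212.06


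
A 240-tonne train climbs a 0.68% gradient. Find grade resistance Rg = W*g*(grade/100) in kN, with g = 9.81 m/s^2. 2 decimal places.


Rg = W * 9.81 * grade / 100
Rg = 240 * 9.81 * 0.68 / 100
Rg = 2354.4 * 0.0068
Rg = 16.01 kN

16.01


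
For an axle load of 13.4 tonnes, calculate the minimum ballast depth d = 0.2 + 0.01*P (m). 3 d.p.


d = 0.2 + 0.01 * 13.4
d = 0.2 + 0.134
d = 0.334 m

0.334


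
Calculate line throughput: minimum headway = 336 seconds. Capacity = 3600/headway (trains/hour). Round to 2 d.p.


Capacity = 3600 / headway
Capacity = 3600 / 336
Capacity = 10.71 trains/hour

10.71


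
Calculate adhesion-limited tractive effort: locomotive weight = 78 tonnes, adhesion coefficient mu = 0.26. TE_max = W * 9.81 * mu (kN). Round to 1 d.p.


TE_max = W * g * mu
TE_max = 78 * 9.81 * 0.26
TE_max = 765.18 * 0.26
TE_max = 198.9 kN

198.9


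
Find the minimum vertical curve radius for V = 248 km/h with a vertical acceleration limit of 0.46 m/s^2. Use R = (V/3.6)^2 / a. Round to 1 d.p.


Convert speed: V = 248 / 3.6 = 68.8889 m/s
V^2 = 4745.679 m^2/s^2
R_v = 4745.679 / 0.46
R_v = 10316.7 m

10316.7


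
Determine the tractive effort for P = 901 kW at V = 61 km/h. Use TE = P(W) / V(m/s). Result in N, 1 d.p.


Convert: P = 901 kW = 901000 W
V = 61 / 3.6 = 16.9444 m/s
TE = 901000 / 16.9444
TE = 53173.8 N

53173.8


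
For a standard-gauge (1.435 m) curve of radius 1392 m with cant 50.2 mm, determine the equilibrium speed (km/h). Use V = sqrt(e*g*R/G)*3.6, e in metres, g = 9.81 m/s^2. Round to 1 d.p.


Convert cant: e = 50.2 mm = 0.0502 m
V_ms = sqrt(0.0502 * 9.81 * 1392 / 1.435)
V_ms = sqrt(477.705299) = 21.8565 m/s
V = 21.8565 * 3.6 = 78.7 km/h

78.7


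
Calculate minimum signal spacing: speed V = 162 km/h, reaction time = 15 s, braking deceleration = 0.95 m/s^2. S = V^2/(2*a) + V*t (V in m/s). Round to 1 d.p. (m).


V = 162 / 3.6 = 45.0 m/s
Braking distance = 45.0^2 / (2*0.95) = 1065.7895 m
Sighting distance = 45.0 * 15 = 675.0 m
S = 1065.7895 + 675.0 = 1740.8 m

1740.8


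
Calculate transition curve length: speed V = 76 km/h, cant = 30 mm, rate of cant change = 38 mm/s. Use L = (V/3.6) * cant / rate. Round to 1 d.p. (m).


Convert speed: V = 76 / 3.6 = 21.1111 m/s
L = 21.1111 * 30 / 38
L = 633.3333 / 38
L = 16.7 m

16.7


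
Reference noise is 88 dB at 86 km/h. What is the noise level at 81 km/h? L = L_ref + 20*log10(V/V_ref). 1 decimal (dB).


V/V_ref = 81 / 86 = 0.94186
log10(0.94186) = -0.026013
20 * -0.026013 = -0.5203
L = 88 + -0.5203 = 87.5 dB

87.5


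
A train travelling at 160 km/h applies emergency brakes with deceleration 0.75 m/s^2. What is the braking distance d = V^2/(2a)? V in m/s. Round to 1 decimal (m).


Convert speed: V = 160 / 3.6 = 44.4444 m/s
V^2 = 1975.3086
d = 1975.3086 / (2 * 0.75)
d = 1975.3086 / 1.5
d = 1316.9 m

1316.9


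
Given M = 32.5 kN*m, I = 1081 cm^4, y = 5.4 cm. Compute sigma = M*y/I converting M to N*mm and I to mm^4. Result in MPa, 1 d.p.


Convert units:
M = 32.5 kN*m = 32500000 N*mm
y = 5.4 cm = 54 mm
I = 1081 cm^4 = 10810000 mm^4
sigma = 32500000 * 54 / 10810000
sigma = 162.3 MPa

162.3


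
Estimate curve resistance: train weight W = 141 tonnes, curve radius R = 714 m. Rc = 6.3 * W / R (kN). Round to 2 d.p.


Rc = 6.3 * W / R
Rc = 6.3 * 141 / 714
Rc = 888.3 / 714
Rc = 1.24 kN

1.24


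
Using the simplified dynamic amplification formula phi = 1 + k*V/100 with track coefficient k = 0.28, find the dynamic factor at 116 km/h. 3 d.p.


phi = 1 + k * V / 100
phi = 1 + 0.28 * 116 / 100
phi = 1 + 0.3248
phi = 1.325

1.325


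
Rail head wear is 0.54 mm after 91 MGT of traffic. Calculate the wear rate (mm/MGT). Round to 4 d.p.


Wear rate = total wear / cumulative tonnage
Rate = 0.54 / 91
Rate = 0.0059 mm/MGT

0.0059


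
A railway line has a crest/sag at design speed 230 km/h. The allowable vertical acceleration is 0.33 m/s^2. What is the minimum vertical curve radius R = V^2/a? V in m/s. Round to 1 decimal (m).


Convert speed: V = 230 / 3.6 = 63.8889 m/s
V^2 = 4081.7901 m^2/s^2
R_v = 4081.7901 / 0.33
R_v = 12369.1 m

12369.1


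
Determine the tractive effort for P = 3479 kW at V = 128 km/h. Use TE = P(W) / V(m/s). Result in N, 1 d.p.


Convert: P = 3479 kW = 3479000 W
V = 128 / 3.6 = 35.5556 m/s
TE = 3479000 / 35.5556
TE = 97846.9 N

97846.9


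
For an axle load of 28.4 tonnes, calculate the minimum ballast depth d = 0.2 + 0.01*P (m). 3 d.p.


d = 0.2 + 0.01 * 28.4
d = 0.2 + 0.284
d = 0.484 m

0.484


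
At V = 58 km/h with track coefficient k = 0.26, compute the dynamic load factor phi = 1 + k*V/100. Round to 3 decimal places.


phi = 1 + k * V / 100
phi = 1 + 0.26 * 58 / 100
phi = 1 + 0.1508
phi = 1.151

1.151


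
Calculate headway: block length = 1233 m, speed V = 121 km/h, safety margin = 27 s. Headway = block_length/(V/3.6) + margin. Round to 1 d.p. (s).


V = 121 / 3.6 = 33.6111 m/s
Block traversal time = 1233 / 33.6111 = 36.6843 s
Headway = 36.6843 + 27
Headway = 63.7 s

63.7


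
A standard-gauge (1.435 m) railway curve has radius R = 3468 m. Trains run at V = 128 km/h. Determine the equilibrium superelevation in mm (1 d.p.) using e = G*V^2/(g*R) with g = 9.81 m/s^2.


Convert speed: V = 128 / 3.6 = 35.5556 m/s
Apply formula: e = 1.435 * 35.5556^2 / (9.81 * 3468)
e = 1.435 * 1264.1975 / 34021.08
e = 0.053324 m = 53.3 mm

53.3


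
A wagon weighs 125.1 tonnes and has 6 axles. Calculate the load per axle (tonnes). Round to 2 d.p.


Load per axle = total weight / number of axles
Load = 125.1 / 6
Load = 20.85 tonnes

20.85


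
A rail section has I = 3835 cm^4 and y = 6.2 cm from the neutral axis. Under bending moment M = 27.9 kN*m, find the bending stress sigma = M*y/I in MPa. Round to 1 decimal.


Convert units:
M = 27.9 kN*m = 27900000 N*mm
y = 6.2 cm = 62 mm
I = 3835 cm^4 = 38350000 mm^4
sigma = 27900000 * 62 / 38350000
sigma = 45.1 MPa

45.1


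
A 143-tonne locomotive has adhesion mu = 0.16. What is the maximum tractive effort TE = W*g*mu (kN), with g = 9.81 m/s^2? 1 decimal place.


TE_max = W * g * mu
TE_max = 143 * 9.81 * 0.16
TE_max = 1402.83 * 0.16
TE_max = 224.5 kN

224.5


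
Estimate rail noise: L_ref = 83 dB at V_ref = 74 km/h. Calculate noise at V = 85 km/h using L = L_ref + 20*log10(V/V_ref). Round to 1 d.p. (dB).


V/V_ref = 85 / 74 = 1.148649
log10(1.148649) = 0.060187
20 * 0.060187 = 1.2037
L = 83 + 1.2037 = 84.2 dB

84.2


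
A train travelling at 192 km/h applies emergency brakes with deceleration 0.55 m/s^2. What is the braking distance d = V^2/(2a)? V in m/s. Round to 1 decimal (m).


Convert speed: V = 192 / 3.6 = 53.3333 m/s
V^2 = 2844.4444
d = 2844.4444 / (2 * 0.55)
d = 2844.4444 / 1.1
d = 2585.9 m

2585.9


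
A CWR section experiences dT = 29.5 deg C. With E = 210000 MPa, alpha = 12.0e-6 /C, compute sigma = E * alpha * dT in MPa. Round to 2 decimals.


sigma = E * alpha * dT
sigma = 210000 * 12.0e-6 * 29.5
sigma = 2.52 * 29.5
sigma = 74.34 MPa

74.34


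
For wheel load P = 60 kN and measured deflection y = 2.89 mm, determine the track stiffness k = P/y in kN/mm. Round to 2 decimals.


Track stiffness k = P / y
k = 60 / 2.89
k = 20.76 kN/mm

20.76


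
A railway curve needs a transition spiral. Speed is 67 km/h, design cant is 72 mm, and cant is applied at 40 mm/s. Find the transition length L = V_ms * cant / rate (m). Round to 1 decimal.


Convert speed: V = 67 / 3.6 = 18.6111 m/s
L = 18.6111 * 72 / 40
L = 1340.0 / 40
L = 33.5 m

33.5


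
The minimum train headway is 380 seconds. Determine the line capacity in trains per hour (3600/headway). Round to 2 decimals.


Capacity = 3600 / headway
Capacity = 3600 / 380
Capacity = 9.47 trains/hour

9.47


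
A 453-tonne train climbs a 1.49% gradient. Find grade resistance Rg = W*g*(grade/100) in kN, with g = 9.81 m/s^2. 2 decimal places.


Rg = W * 9.81 * grade / 100
Rg = 453 * 9.81 * 1.49 / 100
Rg = 4443.93 * 0.0149
Rg = 66.21 kN

66.21


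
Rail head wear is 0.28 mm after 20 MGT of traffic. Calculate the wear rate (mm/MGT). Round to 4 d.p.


Wear rate = total wear / cumulative tonnage
Rate = 0.28 / 20
Rate = 0.0140 mm/MGT

0.0140


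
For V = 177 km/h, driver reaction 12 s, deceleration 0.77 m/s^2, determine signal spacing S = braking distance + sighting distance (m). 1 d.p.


V = 177 / 3.6 = 49.1667 m/s
Braking distance = 49.1667^2 / (2*0.77) = 1569.715 m
Sighting distance = 49.1667 * 12 = 590.0 m
S = 1569.715 + 590.0 = 2159.7 m

2159.7


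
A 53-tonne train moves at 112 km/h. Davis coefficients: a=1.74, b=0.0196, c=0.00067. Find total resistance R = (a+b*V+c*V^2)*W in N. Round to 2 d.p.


b*V = 0.0196 * 112 = 2.1952
c*V^2 = 0.00067 * 12544 = 8.40448
R_per_t = 1.74 + 2.1952 + 8.40448 = 12.33968 N/t
R_total = 12.33968 * 53 = 654.00 N

654.00


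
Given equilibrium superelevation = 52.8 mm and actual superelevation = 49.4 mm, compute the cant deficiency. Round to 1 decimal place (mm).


Cant deficiency = equilibrium cant - actual cant
CD = 52.8 - 49.4
CD = 3.4 mm

3.4


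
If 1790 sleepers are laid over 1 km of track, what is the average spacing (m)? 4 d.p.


Spacing = 1000 m / number of sleepers
Spacing = 1000 / 1790
Spacing = 0.5587 m

0.5587


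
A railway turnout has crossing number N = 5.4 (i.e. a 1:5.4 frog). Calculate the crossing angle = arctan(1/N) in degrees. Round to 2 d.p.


1/N = 1/5.4 = 0.185185
angle = arctan(0.185185) = 0.183111 rad
angle = 0.183111 * 180/pi = 10.49 degrees

10.49


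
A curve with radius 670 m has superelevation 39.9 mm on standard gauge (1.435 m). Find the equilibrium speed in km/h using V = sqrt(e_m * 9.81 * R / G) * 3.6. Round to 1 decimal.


Convert cant: e = 39.9 mm = 0.0399 m
V_ms = sqrt(0.0399 * 9.81 * 670 / 1.435)
V_ms = sqrt(182.753122) = 13.5186 m/s
V = 13.5186 * 3.6 = 48.7 km/h

48.7


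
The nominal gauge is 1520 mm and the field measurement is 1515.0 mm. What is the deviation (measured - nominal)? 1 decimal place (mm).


Deviation = measured - nominal
Deviation = 1515.0 - 1520
Deviation = -5.0 mm

-5.0


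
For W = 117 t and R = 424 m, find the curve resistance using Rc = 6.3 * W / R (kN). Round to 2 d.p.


Rc = 6.3 * W / R
Rc = 6.3 * 117 / 424
Rc = 737.1 / 424
Rc = 1.74 kN

1.74


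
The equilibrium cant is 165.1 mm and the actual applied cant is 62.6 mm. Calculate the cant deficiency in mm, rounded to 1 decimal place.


Cant deficiency = equilibrium cant - actual cant
CD = 165.1 - 62.6
CD = 102.5 mm

102.5


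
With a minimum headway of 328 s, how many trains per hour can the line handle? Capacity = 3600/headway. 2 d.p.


Capacity = 3600 / headway
Capacity = 3600 / 328
Capacity = 10.98 trains/hour

10.98


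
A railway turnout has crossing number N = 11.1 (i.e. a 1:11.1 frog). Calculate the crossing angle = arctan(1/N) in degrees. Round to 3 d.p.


1/N = 1/11.1 = 0.09009
angle = arctan(0.09009) = 0.089848 rad
angle = 0.089848 * 180/pi = 5.148 degrees

5.148


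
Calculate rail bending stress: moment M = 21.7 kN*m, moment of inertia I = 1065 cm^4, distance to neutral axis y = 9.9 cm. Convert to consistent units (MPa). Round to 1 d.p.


Convert units:
M = 21.7 kN*m = 21700000 N*mm
y = 9.9 cm = 99 mm
I = 1065 cm^4 = 10650000 mm^4
sigma = 21700000 * 99 / 10650000
sigma = 201.7 MPa

201.7


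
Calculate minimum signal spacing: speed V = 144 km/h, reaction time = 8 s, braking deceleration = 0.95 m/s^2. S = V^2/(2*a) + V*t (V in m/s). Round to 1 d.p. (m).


V = 144 / 3.6 = 40.0 m/s
Braking distance = 40.0^2 / (2*0.95) = 842.1053 m
Sighting distance = 40.0 * 8 = 320.0 m
S = 842.1053 + 320.0 = 1162.1 m

1162.1


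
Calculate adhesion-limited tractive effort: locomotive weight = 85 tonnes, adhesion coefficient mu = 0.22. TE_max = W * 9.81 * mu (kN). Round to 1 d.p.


TE_max = W * g * mu
TE_max = 85 * 9.81 * 0.22
TE_max = 833.85 * 0.22
TE_max = 183.4 kN

183.4


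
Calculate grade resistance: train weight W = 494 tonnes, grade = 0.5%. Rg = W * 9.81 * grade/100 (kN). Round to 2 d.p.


Rg = W * 9.81 * grade / 100
Rg = 494 * 9.81 * 0.5 / 100
Rg = 4846.14 * 0.005
Rg = 24.23 kN

24.23


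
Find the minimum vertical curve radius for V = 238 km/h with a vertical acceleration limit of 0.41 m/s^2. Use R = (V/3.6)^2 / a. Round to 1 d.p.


Convert speed: V = 238 / 3.6 = 66.1111 m/s
V^2 = 4370.679 m^2/s^2
R_v = 4370.679 / 0.41
R_v = 10660.2 m

10660.2


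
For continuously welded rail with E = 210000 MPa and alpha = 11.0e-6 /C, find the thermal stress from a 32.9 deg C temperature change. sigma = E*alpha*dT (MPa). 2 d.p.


sigma = E * alpha * dT
sigma = 210000 * 11.0e-6 * 32.9
sigma = 2.31 * 32.9
sigma = 76.00 MPa

76.00


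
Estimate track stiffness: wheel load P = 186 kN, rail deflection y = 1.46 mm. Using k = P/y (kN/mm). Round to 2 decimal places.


Track stiffness k = P / y
k = 186 / 1.46
k = 127.40 kN/mm

127.40


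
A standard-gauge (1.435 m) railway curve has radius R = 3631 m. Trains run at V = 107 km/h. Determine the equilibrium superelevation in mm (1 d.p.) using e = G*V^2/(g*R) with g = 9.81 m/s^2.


Convert speed: V = 107 / 3.6 = 29.7222 m/s
Apply formula: e = 1.435 * 29.7222^2 / (9.81 * 3631)
e = 1.435 * 883.4105 / 35620.11
e = 0.035589 m = 35.6 mm

35.6


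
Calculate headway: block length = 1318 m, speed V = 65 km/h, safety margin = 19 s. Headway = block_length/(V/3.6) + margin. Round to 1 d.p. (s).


V = 65 / 3.6 = 18.0556 m/s
Block traversal time = 1318 / 18.0556 = 72.9969 s
Headway = 72.9969 + 19
Headway = 92.0 s

92.0


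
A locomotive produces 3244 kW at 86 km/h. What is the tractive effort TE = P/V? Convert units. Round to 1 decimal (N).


Convert: P = 3244 kW = 3244000 W
V = 86 / 3.6 = 23.8889 m/s
TE = 3244000 / 23.8889
TE = 135795.3 N

135795.3


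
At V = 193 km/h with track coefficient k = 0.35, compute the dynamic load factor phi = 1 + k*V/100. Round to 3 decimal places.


phi = 1 + k * V / 100
phi = 1 + 0.35 * 193 / 100
phi = 1 + 0.6755
phi = 1.676

1.676


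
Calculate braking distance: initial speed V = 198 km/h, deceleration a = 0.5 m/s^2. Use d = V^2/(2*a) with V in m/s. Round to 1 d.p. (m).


Convert speed: V = 198 / 3.6 = 55.0 m/s
V^2 = 3025.0
d = 3025.0 / (2 * 0.5)
d = 3025.0 / 1.0
d = 3025.0 m

3025.0


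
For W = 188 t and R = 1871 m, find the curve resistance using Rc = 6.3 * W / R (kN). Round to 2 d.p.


Rc = 6.3 * W / R
Rc = 6.3 * 188 / 1871
Rc = 1184.4 / 1871
Rc = 0.63 kN

0.63


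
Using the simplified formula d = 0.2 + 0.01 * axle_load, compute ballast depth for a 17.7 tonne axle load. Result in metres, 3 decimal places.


d = 0.2 + 0.01 * 17.7
d = 0.2 + 0.177
d = 0.377 m

0.377


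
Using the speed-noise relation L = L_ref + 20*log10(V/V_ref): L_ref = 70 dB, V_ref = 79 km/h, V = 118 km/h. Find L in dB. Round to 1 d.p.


V/V_ref = 118 / 79 = 1.493671
log10(1.493671) = 0.174255
20 * 0.174255 = 3.4851
L = 70 + 3.4851 = 73.5 dB

73.5


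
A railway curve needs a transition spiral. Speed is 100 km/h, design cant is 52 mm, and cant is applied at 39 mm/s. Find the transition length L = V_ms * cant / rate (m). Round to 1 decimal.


Convert speed: V = 100 / 3.6 = 27.7778 m/s
L = 27.7778 * 52 / 39
L = 1444.4444 / 39
L = 37.0 m

37.0


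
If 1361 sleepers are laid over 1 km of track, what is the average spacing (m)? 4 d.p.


Spacing = 1000 m / number of sleepers
Spacing = 1000 / 1361
Spacing = 0.7348 m

0.7348


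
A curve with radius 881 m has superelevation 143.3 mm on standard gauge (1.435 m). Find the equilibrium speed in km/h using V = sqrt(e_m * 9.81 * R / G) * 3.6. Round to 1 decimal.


Convert cant: e = 143.3 mm = 0.1433 m
V_ms = sqrt(0.1433 * 9.81 * 881 / 1.435)
V_ms = sqrt(863.056455) = 29.3778 m/s
V = 29.3778 * 3.6 = 105.8 km/h

105.8


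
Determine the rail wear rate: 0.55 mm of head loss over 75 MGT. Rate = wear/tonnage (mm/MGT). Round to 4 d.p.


Wear rate = total wear / cumulative tonnage
Rate = 0.55 / 75
Rate = 0.0073 mm/MGT

0.0073


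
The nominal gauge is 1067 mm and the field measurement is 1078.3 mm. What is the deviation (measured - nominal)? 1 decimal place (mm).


Deviation = measured - nominal
Deviation = 1078.3 - 1067
Deviation = 11.3 mm

11.3


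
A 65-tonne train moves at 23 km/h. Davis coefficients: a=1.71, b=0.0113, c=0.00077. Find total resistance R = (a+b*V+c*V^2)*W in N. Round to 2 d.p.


b*V = 0.0113 * 23 = 0.2599
c*V^2 = 0.00077 * 529 = 0.40733
R_per_t = 1.71 + 0.2599 + 0.40733 = 2.37723 N/t
R_total = 2.37723 * 65 = 154.52 N

154.52


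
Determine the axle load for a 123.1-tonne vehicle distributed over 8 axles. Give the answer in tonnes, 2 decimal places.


Load per axle = total weight / number of axles
Load = 123.1 / 8
Load = 15.39 tonnes

15.39


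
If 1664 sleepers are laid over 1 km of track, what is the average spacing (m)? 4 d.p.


Spacing = 1000 m / number of sleepers
Spacing = 1000 / 1664
Spacing = 0.6010 m

0.6010


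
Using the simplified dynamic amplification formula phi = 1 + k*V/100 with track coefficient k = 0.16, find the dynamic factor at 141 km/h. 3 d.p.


phi = 1 + k * V / 100
phi = 1 + 0.16 * 141 / 100
phi = 1 + 0.2256
phi = 1.226

1.226


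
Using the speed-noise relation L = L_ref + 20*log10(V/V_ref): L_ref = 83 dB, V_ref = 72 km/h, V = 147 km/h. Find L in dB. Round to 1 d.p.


V/V_ref = 147 / 72 = 2.041667
log10(2.041667) = 0.309985
20 * 0.309985 = 6.1997
L = 83 + 6.1997 = 89.2 dB

89.2


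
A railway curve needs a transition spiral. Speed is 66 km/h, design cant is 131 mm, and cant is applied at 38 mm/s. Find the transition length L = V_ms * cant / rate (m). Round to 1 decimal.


Convert speed: V = 66 / 3.6 = 18.3333 m/s
L = 18.3333 * 131 / 38
L = 2401.6667 / 38
L = 63.2 m

63.2


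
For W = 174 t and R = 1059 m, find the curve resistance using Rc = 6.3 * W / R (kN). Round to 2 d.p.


Rc = 6.3 * W / R
Rc = 6.3 * 174 / 1059
Rc = 1096.2 / 1059
Rc = 1.04 kN

1.04


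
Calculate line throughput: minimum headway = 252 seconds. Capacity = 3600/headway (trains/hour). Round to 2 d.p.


Capacity = 3600 / headway
Capacity = 3600 / 252
Capacity = 14.29 trains/hour

14.29


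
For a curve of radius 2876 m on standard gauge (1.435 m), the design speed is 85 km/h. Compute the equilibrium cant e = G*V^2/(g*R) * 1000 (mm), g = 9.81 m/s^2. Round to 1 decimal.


Convert speed: V = 85 / 3.6 = 23.6111 m/s
Apply formula: e = 1.435 * 23.6111^2 / (9.81 * 2876)
e = 1.435 * 557.4846 / 28213.56
e = 0.028355 m = 28.4 mm

28.4


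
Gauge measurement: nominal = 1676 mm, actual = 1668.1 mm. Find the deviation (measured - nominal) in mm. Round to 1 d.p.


Deviation = measured - nominal
Deviation = 1668.1 - 1676
Deviation = -7.9 mm

-7.9


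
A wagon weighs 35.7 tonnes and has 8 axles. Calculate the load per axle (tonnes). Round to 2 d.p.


Load per axle = total weight / number of axles
Load = 35.7 / 8
Load = 4.46 tonnes

4.46


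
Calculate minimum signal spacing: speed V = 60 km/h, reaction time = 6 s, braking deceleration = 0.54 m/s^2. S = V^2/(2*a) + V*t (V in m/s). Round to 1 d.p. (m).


V = 60 / 3.6 = 16.6667 m/s
Braking distance = 16.6667^2 / (2*0.54) = 257.2016 m
Sighting distance = 16.6667 * 6 = 100.0 m
S = 257.2016 + 100.0 = 357.2 m

357.2


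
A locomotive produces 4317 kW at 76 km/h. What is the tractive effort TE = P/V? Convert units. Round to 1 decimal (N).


Convert: P = 4317 kW = 4317000 W
V = 76 / 3.6 = 21.1111 m/s
TE = 4317000 / 21.1111
TE = 204489.5 N

204489.5


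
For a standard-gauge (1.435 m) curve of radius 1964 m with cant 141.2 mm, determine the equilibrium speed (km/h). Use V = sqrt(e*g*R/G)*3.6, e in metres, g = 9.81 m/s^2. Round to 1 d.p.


Convert cant: e = 141.2 mm = 0.1412 m
V_ms = sqrt(0.1412 * 9.81 * 1964 / 1.435)
V_ms = sqrt(1895.803351) = 43.5408 m/s
V = 43.5408 * 3.6 = 156.7 km/h

156.7


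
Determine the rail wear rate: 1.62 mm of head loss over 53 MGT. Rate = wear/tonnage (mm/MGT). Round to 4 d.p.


Wear rate = total wear / cumulative tonnage
Rate = 1.62 / 53
Rate = 0.0306 mm/MGT

0.0306


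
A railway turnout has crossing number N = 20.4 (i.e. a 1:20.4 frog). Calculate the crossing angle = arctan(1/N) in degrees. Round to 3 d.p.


1/N = 1/20.4 = 0.04902
angle = arctan(0.04902) = 0.04898 rad
angle = 0.04898 * 180/pi = 2.806 degrees

2.806


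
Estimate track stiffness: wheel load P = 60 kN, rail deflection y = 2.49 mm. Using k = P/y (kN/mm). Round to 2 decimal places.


Track stiffness k = P / y
k = 60 / 2.49
k = 24.10 kN/mm

24.10


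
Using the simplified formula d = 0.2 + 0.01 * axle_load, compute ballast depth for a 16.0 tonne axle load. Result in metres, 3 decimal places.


d = 0.2 + 0.01 * 16.0
d = 0.2 + 0.16
d = 0.360 m

0.360


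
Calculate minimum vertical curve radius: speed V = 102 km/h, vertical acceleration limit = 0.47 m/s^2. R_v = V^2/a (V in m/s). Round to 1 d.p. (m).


Convert speed: V = 102 / 3.6 = 28.3333 m/s
V^2 = 802.7778 m^2/s^2
R_v = 802.7778 / 0.47
R_v = 1708.0 m

1708.0


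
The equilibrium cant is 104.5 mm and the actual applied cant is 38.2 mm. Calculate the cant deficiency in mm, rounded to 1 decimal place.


Cant deficiency = equilibrium cant - actual cant
CD = 104.5 - 38.2
CD = 66.3 mm

66.3


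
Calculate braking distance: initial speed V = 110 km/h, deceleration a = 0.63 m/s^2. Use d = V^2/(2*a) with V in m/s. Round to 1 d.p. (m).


Convert speed: V = 110 / 3.6 = 30.5556 m/s
V^2 = 933.642
d = 933.642 / (2 * 0.63)
d = 933.642 / 1.26
d = 741.0 m

741.0


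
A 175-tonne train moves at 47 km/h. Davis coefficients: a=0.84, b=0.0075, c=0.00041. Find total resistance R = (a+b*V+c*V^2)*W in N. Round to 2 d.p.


b*V = 0.0075 * 47 = 0.3525
c*V^2 = 0.00041 * 2209 = 0.90569
R_per_t = 0.84 + 0.3525 + 0.90569 = 2.09819 N/t
R_total = 2.09819 * 175 = 367.18 N

367.18


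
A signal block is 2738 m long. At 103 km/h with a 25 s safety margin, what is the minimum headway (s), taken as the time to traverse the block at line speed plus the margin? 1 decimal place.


V = 103 / 3.6 = 28.6111 m/s
Block traversal time = 2738 / 28.6111 = 95.6971 s
Headway = 95.6971 + 25
Headway = 120.7 s

120.7


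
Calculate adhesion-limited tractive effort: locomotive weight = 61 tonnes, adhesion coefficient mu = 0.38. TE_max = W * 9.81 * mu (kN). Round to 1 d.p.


TE_max = W * g * mu
TE_max = 61 * 9.81 * 0.38
TE_max = 598.41 * 0.38
TE_max = 227.4 kN

227.4


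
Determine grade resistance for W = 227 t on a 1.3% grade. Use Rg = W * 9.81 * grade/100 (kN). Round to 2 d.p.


Rg = W * 9.81 * grade / 100
Rg = 227 * 9.81 * 1.3 / 100
Rg = 2226.87 * 0.013
Rg = 28.95 kN

28.95


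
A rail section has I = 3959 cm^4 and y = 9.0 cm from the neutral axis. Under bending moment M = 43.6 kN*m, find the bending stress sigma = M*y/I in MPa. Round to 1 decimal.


Convert units:
M = 43.6 kN*m = 43600000 N*mm
y = 9.0 cm = 90 mm
I = 3959 cm^4 = 39590000 mm^4
sigma = 43600000 * 90 / 39590000
sigma = 99.1 MPa

99.1


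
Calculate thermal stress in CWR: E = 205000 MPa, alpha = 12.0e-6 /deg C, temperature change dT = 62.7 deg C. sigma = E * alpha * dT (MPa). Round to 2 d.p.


sigma = E * alpha * dT
sigma = 205000 * 12.0e-6 * 62.7
sigma = 2.46 * 62.7
sigma = 154.24 MPa

154.24


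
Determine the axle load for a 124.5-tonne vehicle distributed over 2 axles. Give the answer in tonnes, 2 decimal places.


Load per axle = total weight / number of axles
Load = 124.5 / 2
Load = 62.25 tonnes

62.25


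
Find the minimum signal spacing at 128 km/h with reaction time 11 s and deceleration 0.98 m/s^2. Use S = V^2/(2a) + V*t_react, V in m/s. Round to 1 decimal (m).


V = 128 / 3.6 = 35.5556 m/s
Braking distance = 35.5556^2 / (2*0.98) = 644.9987 m
Sighting distance = 35.5556 * 11 = 391.1111 m
S = 644.9987 + 391.1111 = 1036.1 m

1036.1


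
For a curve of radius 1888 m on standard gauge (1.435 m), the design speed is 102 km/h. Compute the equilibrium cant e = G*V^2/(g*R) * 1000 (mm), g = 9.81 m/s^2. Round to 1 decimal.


Convert speed: V = 102 / 3.6 = 28.3333 m/s
Apply formula: e = 1.435 * 28.3333^2 / (9.81 * 1888)
e = 1.435 * 802.7778 / 18521.28
e = 0.062198 m = 62.2 mm

62.2


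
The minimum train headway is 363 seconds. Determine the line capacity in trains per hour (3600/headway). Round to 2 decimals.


Capacity = 3600 / headway
Capacity = 3600 / 363
Capacity = 9.92 trains/hour

9.92


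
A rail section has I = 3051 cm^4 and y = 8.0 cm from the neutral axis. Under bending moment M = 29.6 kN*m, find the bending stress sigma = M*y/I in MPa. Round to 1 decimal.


Convert units:
M = 29.6 kN*m = 29600000 N*mm
y = 8.0 cm = 80 mm
I = 3051 cm^4 = 30510000 mm^4
sigma = 29600000 * 80 / 30510000
sigma = 77.6 MPa

77.6


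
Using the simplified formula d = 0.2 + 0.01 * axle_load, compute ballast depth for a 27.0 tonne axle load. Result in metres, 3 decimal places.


d = 0.2 + 0.01 * 27.0
d = 0.2 + 0.27
d = 0.470 m

0.470


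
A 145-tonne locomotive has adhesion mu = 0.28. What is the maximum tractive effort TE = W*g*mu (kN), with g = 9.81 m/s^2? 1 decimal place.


TE_max = W * g * mu
TE_max = 145 * 9.81 * 0.28
TE_max = 1422.45 * 0.28
TE_max = 398.3 kN

398.3


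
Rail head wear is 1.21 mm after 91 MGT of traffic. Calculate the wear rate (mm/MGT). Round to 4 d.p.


Wear rate = total wear / cumulative tonnage
Rate = 1.21 / 91
Rate = 0.0133 mm/MGT

0.0133


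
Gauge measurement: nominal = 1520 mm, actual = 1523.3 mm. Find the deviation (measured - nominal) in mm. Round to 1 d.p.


Deviation = measured - nominal
Deviation = 1523.3 - 1520
Deviation = 3.3 mm

3.3


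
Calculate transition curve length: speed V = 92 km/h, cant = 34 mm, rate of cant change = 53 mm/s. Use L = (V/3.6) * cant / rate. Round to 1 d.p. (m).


Convert speed: V = 92 / 3.6 = 25.5556 m/s
L = 25.5556 * 34 / 53
L = 868.8889 / 53
L = 16.4 m

16.4


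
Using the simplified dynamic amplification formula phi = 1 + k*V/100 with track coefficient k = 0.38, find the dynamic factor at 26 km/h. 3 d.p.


phi = 1 + k * V / 100
phi = 1 + 0.38 * 26 / 100
phi = 1 + 0.0988
phi = 1.099

1.099


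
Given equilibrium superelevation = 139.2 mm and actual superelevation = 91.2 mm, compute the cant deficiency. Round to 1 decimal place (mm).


Cant deficiency = equilibrium cant - actual cant
CD = 139.2 - 91.2
CD = 48.0 mm

48.0
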